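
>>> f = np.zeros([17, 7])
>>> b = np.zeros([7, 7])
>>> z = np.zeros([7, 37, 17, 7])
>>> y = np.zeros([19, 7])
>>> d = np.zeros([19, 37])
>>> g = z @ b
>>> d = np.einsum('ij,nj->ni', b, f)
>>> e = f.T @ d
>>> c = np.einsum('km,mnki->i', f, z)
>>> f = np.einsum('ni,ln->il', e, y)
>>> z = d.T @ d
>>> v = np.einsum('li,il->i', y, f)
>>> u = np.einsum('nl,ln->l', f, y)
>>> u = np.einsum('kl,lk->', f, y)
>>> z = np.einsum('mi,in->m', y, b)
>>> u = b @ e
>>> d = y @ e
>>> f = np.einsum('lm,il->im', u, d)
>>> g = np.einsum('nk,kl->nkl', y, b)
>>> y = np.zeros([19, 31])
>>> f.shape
(19, 7)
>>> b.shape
(7, 7)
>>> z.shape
(19,)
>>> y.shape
(19, 31)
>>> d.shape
(19, 7)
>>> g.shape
(19, 7, 7)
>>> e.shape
(7, 7)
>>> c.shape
(7,)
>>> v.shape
(7,)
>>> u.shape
(7, 7)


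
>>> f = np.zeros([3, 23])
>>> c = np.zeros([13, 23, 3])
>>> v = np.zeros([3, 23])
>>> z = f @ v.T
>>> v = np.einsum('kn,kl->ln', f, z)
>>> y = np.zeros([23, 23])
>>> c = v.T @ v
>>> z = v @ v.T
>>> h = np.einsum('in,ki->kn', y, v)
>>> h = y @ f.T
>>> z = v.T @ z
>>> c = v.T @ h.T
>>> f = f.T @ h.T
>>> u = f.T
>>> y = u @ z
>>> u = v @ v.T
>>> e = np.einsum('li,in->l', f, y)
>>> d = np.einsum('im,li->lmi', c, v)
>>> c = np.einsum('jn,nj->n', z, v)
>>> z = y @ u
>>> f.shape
(23, 23)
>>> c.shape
(3,)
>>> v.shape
(3, 23)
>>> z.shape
(23, 3)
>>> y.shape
(23, 3)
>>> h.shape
(23, 3)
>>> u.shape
(3, 3)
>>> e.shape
(23,)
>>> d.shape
(3, 23, 23)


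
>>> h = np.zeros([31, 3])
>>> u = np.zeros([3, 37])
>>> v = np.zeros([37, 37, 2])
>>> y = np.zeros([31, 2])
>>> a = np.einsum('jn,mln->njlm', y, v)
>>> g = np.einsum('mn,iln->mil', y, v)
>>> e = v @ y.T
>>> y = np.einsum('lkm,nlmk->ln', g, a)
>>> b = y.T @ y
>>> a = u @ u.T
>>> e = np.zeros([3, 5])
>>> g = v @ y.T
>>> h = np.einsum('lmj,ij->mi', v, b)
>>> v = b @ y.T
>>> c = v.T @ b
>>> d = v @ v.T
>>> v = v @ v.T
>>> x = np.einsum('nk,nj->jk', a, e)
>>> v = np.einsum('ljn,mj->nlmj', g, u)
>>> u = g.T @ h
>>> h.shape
(37, 2)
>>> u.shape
(31, 37, 2)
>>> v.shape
(31, 37, 3, 37)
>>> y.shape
(31, 2)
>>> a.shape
(3, 3)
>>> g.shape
(37, 37, 31)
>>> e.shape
(3, 5)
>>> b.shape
(2, 2)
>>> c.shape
(31, 2)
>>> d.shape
(2, 2)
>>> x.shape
(5, 3)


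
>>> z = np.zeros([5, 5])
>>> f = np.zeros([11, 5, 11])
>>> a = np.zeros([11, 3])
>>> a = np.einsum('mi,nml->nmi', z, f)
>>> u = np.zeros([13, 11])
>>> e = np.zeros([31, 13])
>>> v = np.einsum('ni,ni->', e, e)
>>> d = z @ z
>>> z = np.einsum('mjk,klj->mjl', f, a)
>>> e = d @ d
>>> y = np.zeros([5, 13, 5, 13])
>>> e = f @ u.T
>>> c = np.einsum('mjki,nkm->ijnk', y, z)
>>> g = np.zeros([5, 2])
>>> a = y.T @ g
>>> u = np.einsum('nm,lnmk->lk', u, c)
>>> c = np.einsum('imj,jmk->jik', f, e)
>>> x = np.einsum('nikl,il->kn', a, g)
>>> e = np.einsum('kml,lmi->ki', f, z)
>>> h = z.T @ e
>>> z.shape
(11, 5, 5)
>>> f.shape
(11, 5, 11)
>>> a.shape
(13, 5, 13, 2)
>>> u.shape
(13, 5)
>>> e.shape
(11, 5)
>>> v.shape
()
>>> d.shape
(5, 5)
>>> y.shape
(5, 13, 5, 13)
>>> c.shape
(11, 11, 13)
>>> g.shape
(5, 2)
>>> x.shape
(13, 13)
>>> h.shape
(5, 5, 5)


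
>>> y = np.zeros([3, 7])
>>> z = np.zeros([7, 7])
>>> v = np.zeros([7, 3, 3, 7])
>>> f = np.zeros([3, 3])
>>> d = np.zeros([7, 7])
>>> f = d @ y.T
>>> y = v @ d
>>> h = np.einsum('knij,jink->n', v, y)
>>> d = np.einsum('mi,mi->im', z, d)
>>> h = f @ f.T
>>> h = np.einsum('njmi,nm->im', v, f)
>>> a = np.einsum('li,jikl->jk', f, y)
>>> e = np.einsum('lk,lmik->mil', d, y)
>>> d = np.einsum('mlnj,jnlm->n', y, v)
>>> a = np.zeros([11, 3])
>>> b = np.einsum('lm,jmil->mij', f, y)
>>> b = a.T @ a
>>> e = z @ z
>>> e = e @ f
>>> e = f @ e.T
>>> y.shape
(7, 3, 3, 7)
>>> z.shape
(7, 7)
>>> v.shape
(7, 3, 3, 7)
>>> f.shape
(7, 3)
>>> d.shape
(3,)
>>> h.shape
(7, 3)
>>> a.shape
(11, 3)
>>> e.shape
(7, 7)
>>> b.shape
(3, 3)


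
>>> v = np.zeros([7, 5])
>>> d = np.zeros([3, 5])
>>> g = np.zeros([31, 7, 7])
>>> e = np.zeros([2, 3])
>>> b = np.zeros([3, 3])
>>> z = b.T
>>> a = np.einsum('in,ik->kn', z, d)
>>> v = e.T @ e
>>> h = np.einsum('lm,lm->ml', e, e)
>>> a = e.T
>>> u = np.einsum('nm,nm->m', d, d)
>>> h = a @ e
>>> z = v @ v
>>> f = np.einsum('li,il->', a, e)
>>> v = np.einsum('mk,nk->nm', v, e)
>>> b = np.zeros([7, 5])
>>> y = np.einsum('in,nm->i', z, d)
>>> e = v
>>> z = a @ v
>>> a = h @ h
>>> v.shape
(2, 3)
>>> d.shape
(3, 5)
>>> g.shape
(31, 7, 7)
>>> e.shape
(2, 3)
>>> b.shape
(7, 5)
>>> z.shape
(3, 3)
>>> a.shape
(3, 3)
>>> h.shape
(3, 3)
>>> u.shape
(5,)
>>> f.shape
()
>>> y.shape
(3,)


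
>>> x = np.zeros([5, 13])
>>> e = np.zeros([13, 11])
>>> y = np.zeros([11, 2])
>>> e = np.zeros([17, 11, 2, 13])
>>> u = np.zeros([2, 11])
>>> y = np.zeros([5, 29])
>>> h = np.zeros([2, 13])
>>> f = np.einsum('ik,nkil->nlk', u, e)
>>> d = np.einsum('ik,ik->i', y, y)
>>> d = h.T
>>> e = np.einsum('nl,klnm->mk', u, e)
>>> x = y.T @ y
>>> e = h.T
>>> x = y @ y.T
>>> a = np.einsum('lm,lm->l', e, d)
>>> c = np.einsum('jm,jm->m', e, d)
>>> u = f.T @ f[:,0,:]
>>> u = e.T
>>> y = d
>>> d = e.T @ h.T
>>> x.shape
(5, 5)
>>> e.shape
(13, 2)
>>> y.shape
(13, 2)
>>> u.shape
(2, 13)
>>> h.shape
(2, 13)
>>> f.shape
(17, 13, 11)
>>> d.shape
(2, 2)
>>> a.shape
(13,)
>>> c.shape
(2,)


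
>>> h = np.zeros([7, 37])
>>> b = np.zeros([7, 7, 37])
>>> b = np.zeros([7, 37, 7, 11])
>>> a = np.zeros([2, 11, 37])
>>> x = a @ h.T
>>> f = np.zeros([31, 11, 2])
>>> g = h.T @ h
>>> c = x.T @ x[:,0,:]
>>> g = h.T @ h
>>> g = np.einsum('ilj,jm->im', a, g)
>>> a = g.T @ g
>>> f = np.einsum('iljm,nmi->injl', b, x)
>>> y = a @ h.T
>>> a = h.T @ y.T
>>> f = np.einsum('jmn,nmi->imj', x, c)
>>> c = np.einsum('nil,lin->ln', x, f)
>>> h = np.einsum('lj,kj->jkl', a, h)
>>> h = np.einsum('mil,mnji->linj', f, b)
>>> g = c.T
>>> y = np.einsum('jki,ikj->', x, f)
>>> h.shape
(2, 11, 37, 7)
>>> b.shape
(7, 37, 7, 11)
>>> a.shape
(37, 37)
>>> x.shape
(2, 11, 7)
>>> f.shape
(7, 11, 2)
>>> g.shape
(2, 7)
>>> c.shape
(7, 2)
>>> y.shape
()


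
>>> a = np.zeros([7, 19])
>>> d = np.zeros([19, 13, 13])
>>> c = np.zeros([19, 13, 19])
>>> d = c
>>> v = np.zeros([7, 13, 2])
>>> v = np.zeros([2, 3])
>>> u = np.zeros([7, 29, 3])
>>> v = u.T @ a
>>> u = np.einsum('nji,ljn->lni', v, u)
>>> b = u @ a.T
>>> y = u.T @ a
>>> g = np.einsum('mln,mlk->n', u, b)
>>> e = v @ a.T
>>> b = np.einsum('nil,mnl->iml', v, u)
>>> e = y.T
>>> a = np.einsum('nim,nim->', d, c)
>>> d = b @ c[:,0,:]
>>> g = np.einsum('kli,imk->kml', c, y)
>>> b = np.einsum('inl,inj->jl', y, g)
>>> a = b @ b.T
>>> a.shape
(13, 13)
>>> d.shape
(29, 7, 19)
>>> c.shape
(19, 13, 19)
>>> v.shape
(3, 29, 19)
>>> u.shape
(7, 3, 19)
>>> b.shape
(13, 19)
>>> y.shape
(19, 3, 19)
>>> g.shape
(19, 3, 13)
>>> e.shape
(19, 3, 19)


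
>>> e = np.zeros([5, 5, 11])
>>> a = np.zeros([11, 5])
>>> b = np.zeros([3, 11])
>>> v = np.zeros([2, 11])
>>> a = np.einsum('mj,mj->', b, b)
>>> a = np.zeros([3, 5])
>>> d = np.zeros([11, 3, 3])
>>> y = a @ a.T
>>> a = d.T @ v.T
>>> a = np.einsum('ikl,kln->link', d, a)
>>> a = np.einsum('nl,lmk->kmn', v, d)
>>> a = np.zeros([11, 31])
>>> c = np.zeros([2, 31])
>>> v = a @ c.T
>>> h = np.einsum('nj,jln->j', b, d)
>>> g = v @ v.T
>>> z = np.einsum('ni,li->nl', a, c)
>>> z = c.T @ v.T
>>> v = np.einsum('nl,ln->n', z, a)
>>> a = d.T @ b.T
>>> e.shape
(5, 5, 11)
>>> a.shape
(3, 3, 3)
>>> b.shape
(3, 11)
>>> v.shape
(31,)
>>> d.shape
(11, 3, 3)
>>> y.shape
(3, 3)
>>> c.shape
(2, 31)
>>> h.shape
(11,)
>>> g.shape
(11, 11)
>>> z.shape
(31, 11)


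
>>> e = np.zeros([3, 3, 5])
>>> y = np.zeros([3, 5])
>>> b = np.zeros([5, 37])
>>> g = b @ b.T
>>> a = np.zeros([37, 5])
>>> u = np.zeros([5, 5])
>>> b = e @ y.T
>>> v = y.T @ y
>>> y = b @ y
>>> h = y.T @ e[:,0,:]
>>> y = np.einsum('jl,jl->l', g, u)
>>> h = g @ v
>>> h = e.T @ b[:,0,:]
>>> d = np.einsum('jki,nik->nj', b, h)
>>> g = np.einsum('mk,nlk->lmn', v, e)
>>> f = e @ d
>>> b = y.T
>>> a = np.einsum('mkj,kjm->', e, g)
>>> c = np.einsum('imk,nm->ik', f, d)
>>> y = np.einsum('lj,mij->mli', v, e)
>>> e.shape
(3, 3, 5)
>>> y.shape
(3, 5, 3)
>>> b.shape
(5,)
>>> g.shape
(3, 5, 3)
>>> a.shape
()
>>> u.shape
(5, 5)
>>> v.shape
(5, 5)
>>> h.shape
(5, 3, 3)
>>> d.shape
(5, 3)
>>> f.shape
(3, 3, 3)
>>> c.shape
(3, 3)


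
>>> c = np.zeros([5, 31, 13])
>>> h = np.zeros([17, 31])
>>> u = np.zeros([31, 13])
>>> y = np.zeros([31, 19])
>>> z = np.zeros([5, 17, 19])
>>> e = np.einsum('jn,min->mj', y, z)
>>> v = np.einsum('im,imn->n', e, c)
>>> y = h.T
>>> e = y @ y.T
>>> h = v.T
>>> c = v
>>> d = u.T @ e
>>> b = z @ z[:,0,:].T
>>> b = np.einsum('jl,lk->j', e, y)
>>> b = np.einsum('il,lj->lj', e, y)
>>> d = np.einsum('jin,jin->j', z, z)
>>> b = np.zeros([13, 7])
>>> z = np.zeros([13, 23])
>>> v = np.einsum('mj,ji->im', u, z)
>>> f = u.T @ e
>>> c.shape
(13,)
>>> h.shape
(13,)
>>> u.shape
(31, 13)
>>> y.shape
(31, 17)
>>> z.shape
(13, 23)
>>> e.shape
(31, 31)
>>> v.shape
(23, 31)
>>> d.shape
(5,)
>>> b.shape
(13, 7)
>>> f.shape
(13, 31)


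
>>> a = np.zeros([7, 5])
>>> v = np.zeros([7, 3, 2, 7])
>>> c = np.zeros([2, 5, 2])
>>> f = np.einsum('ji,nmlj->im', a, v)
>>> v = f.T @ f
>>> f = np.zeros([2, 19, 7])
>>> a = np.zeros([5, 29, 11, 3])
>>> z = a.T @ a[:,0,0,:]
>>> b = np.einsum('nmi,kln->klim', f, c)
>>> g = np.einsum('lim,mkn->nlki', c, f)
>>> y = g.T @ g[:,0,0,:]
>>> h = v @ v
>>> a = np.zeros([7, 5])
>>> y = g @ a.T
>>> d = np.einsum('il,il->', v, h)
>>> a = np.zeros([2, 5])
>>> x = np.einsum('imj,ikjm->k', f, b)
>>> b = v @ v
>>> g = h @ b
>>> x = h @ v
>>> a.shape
(2, 5)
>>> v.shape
(3, 3)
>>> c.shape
(2, 5, 2)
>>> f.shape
(2, 19, 7)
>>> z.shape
(3, 11, 29, 3)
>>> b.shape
(3, 3)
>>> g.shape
(3, 3)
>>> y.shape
(7, 2, 19, 7)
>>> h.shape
(3, 3)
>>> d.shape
()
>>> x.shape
(3, 3)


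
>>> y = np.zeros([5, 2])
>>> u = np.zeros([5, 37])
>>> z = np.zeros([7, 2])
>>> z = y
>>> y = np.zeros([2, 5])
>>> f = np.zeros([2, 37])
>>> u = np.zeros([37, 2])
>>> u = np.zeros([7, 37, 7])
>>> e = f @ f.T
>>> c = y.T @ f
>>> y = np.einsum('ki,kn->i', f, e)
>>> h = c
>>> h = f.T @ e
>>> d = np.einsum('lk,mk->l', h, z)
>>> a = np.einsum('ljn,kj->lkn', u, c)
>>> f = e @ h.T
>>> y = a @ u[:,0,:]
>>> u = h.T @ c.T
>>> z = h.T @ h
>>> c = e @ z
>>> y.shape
(7, 5, 7)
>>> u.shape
(2, 5)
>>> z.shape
(2, 2)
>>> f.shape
(2, 37)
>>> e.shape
(2, 2)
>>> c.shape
(2, 2)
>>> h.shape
(37, 2)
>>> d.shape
(37,)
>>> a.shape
(7, 5, 7)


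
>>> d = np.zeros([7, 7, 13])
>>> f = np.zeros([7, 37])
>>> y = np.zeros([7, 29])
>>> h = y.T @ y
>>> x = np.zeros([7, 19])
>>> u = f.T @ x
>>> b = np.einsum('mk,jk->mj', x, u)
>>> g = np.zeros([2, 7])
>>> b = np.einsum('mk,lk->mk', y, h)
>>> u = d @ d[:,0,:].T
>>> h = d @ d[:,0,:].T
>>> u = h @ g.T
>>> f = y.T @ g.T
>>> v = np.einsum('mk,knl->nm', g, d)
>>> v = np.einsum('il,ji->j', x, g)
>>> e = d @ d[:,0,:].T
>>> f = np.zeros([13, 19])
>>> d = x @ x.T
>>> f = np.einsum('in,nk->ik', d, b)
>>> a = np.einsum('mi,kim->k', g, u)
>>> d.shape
(7, 7)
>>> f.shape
(7, 29)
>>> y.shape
(7, 29)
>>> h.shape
(7, 7, 7)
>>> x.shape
(7, 19)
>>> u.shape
(7, 7, 2)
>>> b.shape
(7, 29)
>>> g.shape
(2, 7)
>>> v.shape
(2,)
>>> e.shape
(7, 7, 7)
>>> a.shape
(7,)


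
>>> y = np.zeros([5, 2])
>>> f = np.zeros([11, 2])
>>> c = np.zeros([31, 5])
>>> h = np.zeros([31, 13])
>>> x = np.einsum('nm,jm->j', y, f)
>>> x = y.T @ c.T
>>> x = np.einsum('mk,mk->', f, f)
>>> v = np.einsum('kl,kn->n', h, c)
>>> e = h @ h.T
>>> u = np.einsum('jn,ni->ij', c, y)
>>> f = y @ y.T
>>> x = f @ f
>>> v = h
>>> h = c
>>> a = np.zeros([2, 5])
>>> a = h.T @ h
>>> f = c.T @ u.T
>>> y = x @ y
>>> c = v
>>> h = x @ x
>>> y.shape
(5, 2)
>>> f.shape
(5, 2)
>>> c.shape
(31, 13)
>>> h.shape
(5, 5)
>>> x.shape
(5, 5)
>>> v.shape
(31, 13)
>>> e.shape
(31, 31)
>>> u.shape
(2, 31)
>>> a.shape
(5, 5)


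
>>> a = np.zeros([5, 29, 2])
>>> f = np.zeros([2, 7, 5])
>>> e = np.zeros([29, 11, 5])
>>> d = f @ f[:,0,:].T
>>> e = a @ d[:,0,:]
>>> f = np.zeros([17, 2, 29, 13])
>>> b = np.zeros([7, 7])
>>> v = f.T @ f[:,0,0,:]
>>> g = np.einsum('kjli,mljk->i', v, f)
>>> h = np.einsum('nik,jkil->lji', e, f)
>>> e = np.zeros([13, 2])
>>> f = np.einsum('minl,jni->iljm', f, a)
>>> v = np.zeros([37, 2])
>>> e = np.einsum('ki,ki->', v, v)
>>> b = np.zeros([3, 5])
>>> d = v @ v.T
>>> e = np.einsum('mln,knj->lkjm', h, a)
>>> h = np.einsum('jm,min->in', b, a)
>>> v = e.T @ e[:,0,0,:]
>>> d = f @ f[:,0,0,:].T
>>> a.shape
(5, 29, 2)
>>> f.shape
(2, 13, 5, 17)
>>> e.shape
(17, 5, 2, 13)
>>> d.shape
(2, 13, 5, 2)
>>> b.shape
(3, 5)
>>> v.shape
(13, 2, 5, 13)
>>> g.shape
(13,)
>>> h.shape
(29, 2)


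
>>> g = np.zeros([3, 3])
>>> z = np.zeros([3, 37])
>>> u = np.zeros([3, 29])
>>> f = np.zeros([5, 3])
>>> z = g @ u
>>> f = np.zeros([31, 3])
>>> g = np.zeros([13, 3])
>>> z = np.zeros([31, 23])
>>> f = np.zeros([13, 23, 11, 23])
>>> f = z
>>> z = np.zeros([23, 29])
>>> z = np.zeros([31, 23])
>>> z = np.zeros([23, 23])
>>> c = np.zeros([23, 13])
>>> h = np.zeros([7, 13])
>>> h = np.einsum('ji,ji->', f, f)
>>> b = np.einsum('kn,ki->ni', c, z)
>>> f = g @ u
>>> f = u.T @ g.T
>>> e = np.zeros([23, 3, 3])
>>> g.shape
(13, 3)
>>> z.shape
(23, 23)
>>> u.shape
(3, 29)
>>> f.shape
(29, 13)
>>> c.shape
(23, 13)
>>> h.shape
()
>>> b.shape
(13, 23)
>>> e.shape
(23, 3, 3)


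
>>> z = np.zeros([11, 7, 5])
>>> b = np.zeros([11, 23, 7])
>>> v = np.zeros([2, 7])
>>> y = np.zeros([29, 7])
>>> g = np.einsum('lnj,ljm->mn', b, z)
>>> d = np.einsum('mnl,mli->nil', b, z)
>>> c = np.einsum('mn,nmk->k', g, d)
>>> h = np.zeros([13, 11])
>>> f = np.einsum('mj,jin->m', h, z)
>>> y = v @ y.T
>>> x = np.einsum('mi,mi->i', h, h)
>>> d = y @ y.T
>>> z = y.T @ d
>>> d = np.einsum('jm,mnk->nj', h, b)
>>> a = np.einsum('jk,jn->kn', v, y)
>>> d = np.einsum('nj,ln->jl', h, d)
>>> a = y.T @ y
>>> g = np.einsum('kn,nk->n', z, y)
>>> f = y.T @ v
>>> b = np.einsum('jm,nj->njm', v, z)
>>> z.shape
(29, 2)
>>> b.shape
(29, 2, 7)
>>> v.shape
(2, 7)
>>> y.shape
(2, 29)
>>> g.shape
(2,)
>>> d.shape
(11, 23)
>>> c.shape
(7,)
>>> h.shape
(13, 11)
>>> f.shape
(29, 7)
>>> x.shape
(11,)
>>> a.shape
(29, 29)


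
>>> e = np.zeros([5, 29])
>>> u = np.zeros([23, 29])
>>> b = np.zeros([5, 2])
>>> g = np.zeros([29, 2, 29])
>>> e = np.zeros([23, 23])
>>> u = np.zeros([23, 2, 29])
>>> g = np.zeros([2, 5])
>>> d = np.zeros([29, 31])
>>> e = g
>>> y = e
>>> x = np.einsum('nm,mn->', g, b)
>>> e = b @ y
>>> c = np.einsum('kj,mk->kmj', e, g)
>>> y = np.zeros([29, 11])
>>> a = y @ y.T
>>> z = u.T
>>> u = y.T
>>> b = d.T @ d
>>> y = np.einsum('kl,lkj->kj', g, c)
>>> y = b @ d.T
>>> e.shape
(5, 5)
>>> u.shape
(11, 29)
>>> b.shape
(31, 31)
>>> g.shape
(2, 5)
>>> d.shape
(29, 31)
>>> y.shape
(31, 29)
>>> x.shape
()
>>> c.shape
(5, 2, 5)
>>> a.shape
(29, 29)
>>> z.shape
(29, 2, 23)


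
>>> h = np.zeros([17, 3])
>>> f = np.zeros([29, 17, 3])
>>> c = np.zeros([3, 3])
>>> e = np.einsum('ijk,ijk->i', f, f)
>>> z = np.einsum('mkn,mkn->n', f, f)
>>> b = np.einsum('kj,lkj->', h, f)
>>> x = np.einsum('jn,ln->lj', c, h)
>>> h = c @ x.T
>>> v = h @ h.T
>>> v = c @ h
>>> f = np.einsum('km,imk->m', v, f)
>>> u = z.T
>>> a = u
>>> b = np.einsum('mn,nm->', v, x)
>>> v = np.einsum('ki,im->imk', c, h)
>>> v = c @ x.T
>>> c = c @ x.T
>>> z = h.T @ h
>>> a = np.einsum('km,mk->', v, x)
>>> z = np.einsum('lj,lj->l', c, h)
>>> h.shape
(3, 17)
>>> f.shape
(17,)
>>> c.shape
(3, 17)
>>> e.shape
(29,)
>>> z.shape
(3,)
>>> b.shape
()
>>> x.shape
(17, 3)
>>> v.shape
(3, 17)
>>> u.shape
(3,)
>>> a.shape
()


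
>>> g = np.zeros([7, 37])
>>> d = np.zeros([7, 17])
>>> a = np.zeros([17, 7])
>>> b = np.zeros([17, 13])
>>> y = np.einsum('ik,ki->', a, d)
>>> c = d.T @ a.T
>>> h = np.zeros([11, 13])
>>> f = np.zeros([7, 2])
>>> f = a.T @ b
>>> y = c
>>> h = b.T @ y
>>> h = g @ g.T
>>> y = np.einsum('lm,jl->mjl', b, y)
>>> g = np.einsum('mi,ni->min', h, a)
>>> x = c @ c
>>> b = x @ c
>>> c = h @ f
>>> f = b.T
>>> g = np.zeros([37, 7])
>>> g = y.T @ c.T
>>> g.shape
(17, 17, 7)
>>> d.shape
(7, 17)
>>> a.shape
(17, 7)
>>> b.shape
(17, 17)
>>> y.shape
(13, 17, 17)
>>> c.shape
(7, 13)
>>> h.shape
(7, 7)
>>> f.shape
(17, 17)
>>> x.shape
(17, 17)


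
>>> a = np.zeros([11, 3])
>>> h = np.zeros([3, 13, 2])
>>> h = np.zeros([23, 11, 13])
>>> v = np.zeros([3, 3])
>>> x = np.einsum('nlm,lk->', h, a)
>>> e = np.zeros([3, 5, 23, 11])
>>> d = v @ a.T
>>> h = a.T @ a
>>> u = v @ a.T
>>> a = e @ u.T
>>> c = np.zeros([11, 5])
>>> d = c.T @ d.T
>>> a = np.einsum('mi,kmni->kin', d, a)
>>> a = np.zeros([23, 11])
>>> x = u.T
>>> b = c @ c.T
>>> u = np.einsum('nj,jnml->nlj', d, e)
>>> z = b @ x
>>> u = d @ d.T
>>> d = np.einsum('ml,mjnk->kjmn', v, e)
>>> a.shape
(23, 11)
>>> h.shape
(3, 3)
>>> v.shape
(3, 3)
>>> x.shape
(11, 3)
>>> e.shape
(3, 5, 23, 11)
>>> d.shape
(11, 5, 3, 23)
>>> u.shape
(5, 5)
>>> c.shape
(11, 5)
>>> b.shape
(11, 11)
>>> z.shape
(11, 3)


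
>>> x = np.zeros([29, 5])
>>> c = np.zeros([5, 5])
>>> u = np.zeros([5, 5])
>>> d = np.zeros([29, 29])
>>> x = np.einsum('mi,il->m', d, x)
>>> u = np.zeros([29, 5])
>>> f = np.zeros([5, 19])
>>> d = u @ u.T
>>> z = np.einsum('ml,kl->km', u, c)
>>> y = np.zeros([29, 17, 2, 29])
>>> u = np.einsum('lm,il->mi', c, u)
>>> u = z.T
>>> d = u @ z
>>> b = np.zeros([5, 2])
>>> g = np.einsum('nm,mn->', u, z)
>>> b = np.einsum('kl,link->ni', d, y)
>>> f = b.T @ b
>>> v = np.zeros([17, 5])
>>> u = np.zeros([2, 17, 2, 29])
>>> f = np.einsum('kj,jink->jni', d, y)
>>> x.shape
(29,)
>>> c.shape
(5, 5)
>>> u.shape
(2, 17, 2, 29)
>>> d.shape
(29, 29)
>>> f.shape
(29, 2, 17)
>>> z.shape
(5, 29)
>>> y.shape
(29, 17, 2, 29)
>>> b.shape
(2, 17)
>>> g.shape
()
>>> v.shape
(17, 5)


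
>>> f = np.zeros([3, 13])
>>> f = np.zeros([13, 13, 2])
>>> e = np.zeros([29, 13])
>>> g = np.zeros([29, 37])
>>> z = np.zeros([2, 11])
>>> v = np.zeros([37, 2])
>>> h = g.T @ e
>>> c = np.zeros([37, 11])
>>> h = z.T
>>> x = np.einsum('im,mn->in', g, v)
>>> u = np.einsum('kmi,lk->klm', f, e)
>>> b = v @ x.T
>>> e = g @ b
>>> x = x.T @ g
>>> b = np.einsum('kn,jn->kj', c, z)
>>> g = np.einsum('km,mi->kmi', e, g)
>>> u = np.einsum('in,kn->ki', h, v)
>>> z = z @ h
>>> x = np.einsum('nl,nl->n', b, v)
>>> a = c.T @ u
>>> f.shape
(13, 13, 2)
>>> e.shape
(29, 29)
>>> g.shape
(29, 29, 37)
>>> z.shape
(2, 2)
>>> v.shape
(37, 2)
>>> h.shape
(11, 2)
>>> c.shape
(37, 11)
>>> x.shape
(37,)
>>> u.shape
(37, 11)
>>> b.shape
(37, 2)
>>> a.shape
(11, 11)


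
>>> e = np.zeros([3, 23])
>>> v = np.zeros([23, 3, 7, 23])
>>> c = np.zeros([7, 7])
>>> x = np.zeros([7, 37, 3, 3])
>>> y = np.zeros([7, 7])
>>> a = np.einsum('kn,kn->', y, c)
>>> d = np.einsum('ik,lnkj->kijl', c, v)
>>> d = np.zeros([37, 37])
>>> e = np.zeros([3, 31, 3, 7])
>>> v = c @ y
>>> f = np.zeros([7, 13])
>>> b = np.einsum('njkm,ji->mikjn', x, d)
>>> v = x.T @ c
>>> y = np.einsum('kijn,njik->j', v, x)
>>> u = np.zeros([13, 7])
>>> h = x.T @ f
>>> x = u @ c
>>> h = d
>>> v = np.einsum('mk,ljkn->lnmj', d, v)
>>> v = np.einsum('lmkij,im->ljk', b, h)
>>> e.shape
(3, 31, 3, 7)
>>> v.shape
(3, 7, 3)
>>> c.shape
(7, 7)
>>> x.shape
(13, 7)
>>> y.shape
(37,)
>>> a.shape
()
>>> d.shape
(37, 37)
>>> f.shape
(7, 13)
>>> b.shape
(3, 37, 3, 37, 7)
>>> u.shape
(13, 7)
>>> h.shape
(37, 37)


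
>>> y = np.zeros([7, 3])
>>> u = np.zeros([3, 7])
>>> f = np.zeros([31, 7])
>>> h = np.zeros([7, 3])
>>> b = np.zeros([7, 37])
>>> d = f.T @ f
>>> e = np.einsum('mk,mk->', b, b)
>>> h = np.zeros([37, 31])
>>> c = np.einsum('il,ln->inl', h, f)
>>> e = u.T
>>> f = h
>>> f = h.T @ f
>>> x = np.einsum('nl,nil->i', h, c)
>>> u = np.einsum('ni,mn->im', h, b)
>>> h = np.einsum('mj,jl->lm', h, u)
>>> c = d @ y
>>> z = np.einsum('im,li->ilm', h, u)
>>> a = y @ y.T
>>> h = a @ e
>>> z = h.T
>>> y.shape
(7, 3)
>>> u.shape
(31, 7)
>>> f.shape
(31, 31)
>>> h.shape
(7, 3)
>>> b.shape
(7, 37)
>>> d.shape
(7, 7)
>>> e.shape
(7, 3)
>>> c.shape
(7, 3)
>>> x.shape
(7,)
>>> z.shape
(3, 7)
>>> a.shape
(7, 7)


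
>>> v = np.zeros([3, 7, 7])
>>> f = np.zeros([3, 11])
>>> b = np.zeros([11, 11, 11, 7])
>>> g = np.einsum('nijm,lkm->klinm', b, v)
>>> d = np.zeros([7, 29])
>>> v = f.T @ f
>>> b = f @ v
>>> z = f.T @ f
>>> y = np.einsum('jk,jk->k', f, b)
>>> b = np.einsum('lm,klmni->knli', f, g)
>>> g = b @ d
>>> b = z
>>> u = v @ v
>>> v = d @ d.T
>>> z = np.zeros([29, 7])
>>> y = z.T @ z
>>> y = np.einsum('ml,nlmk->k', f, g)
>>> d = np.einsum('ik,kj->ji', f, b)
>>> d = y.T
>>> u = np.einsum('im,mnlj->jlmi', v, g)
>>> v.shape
(7, 7)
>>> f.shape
(3, 11)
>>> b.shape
(11, 11)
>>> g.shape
(7, 11, 3, 29)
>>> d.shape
(29,)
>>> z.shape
(29, 7)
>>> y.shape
(29,)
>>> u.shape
(29, 3, 7, 7)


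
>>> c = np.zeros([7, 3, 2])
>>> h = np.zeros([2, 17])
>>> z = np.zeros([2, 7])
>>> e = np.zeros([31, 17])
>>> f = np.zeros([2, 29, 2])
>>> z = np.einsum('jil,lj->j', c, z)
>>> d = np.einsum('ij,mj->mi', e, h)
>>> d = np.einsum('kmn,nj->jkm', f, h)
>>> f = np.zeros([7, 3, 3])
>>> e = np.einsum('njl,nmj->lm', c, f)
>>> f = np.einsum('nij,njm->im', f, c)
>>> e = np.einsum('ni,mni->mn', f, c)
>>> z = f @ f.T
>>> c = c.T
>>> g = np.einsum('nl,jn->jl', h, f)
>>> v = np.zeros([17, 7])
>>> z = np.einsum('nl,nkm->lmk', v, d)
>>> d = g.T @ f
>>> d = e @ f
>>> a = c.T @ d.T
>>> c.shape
(2, 3, 7)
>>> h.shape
(2, 17)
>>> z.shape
(7, 29, 2)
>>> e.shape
(7, 3)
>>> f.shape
(3, 2)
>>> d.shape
(7, 2)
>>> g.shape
(3, 17)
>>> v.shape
(17, 7)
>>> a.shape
(7, 3, 7)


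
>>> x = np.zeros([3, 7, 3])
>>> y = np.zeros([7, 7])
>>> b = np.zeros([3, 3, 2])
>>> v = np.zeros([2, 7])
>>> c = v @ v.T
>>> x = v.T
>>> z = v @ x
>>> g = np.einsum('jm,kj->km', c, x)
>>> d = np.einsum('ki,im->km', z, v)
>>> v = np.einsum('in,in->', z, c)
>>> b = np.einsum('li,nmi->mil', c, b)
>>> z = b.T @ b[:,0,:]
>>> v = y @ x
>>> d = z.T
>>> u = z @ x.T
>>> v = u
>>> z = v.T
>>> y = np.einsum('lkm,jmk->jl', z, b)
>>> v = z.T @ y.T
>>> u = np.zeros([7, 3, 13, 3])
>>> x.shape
(7, 2)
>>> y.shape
(3, 7)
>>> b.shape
(3, 2, 2)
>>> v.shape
(2, 2, 3)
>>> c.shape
(2, 2)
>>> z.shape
(7, 2, 2)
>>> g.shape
(7, 2)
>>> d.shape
(2, 2, 2)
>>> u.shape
(7, 3, 13, 3)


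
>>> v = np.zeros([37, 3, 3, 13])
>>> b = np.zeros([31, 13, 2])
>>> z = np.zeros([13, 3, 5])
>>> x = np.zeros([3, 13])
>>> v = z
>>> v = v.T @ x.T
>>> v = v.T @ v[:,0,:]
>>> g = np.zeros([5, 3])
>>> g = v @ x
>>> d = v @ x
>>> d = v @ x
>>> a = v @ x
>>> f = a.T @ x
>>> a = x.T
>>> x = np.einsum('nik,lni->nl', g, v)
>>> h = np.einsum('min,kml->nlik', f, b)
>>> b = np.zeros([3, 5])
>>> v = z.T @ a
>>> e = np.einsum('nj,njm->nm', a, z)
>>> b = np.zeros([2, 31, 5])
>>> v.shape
(5, 3, 3)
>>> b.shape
(2, 31, 5)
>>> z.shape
(13, 3, 5)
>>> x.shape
(3, 3)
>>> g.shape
(3, 3, 13)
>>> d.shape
(3, 3, 13)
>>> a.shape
(13, 3)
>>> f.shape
(13, 3, 13)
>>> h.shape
(13, 2, 3, 31)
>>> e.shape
(13, 5)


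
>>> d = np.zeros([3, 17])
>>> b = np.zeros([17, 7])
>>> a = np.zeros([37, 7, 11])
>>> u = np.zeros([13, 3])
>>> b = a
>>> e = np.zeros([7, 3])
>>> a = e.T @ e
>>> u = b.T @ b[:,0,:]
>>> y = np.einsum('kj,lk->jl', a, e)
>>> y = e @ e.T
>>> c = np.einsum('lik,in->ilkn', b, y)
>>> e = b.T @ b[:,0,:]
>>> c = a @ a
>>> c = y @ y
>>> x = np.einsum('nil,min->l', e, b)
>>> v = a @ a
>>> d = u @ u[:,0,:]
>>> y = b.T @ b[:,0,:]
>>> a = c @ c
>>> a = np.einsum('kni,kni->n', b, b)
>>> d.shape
(11, 7, 11)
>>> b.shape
(37, 7, 11)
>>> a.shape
(7,)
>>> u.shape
(11, 7, 11)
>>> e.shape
(11, 7, 11)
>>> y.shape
(11, 7, 11)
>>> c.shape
(7, 7)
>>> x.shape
(11,)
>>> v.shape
(3, 3)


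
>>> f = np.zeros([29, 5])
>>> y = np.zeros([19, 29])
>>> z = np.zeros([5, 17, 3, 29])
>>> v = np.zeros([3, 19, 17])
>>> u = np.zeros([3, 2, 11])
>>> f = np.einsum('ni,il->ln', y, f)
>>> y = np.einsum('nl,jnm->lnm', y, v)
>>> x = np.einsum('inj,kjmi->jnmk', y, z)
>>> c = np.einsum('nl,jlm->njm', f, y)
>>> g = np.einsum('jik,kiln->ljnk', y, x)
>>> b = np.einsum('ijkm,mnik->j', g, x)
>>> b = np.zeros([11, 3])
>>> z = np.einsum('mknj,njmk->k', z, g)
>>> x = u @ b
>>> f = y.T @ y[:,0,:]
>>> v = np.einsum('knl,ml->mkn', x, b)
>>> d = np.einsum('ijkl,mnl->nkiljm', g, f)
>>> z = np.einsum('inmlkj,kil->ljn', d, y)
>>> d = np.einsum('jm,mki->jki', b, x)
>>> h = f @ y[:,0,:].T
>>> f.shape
(17, 19, 17)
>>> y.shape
(29, 19, 17)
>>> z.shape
(17, 17, 5)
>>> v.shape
(11, 3, 2)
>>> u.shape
(3, 2, 11)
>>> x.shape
(3, 2, 3)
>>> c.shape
(5, 29, 17)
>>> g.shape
(3, 29, 5, 17)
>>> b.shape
(11, 3)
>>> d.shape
(11, 2, 3)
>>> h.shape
(17, 19, 29)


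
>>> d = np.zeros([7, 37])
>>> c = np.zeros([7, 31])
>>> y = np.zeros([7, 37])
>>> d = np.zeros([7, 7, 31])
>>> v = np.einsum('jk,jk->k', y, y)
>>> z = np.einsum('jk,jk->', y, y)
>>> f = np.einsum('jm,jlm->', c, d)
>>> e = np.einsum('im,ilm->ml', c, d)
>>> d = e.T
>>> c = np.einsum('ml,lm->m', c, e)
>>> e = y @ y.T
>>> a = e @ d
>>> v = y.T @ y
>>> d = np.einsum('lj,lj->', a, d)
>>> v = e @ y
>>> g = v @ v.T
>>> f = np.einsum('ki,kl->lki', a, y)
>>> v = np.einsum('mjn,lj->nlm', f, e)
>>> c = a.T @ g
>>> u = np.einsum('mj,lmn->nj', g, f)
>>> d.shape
()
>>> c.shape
(31, 7)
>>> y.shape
(7, 37)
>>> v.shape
(31, 7, 37)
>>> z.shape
()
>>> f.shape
(37, 7, 31)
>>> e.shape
(7, 7)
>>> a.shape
(7, 31)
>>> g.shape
(7, 7)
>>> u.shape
(31, 7)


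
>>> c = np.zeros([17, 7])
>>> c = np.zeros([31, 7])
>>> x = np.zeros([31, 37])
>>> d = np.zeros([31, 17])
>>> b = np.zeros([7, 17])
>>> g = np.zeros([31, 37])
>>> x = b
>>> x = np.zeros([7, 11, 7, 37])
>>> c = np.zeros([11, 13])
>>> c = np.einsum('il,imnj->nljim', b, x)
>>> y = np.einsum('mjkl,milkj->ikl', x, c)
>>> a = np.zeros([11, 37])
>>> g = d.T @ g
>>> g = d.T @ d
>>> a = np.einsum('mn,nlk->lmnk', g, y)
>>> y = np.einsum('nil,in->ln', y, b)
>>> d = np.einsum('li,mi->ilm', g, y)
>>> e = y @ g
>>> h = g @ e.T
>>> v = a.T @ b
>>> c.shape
(7, 17, 37, 7, 11)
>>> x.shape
(7, 11, 7, 37)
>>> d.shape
(17, 17, 37)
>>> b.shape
(7, 17)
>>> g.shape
(17, 17)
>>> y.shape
(37, 17)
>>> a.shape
(7, 17, 17, 37)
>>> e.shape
(37, 17)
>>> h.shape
(17, 37)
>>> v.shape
(37, 17, 17, 17)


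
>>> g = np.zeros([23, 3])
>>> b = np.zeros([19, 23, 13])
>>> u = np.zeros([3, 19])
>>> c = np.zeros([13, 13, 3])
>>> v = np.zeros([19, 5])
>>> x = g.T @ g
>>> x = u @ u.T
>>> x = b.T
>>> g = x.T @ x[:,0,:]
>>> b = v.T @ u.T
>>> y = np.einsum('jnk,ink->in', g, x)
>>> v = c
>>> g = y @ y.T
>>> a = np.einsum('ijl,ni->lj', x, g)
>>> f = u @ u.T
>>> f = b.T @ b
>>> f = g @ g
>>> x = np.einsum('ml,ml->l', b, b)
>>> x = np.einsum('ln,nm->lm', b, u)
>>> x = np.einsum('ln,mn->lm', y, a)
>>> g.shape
(13, 13)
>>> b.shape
(5, 3)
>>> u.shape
(3, 19)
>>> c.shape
(13, 13, 3)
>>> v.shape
(13, 13, 3)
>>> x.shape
(13, 19)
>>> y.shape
(13, 23)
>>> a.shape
(19, 23)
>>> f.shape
(13, 13)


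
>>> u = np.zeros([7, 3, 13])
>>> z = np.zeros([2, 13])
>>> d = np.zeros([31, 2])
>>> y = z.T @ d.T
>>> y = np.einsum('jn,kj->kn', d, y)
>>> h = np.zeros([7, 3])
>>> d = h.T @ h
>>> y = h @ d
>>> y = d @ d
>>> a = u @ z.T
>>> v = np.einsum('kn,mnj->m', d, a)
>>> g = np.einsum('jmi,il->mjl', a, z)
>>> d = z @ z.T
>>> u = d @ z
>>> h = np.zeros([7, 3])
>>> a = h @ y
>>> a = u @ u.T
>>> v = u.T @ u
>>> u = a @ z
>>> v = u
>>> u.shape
(2, 13)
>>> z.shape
(2, 13)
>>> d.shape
(2, 2)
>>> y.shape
(3, 3)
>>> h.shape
(7, 3)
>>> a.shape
(2, 2)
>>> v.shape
(2, 13)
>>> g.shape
(3, 7, 13)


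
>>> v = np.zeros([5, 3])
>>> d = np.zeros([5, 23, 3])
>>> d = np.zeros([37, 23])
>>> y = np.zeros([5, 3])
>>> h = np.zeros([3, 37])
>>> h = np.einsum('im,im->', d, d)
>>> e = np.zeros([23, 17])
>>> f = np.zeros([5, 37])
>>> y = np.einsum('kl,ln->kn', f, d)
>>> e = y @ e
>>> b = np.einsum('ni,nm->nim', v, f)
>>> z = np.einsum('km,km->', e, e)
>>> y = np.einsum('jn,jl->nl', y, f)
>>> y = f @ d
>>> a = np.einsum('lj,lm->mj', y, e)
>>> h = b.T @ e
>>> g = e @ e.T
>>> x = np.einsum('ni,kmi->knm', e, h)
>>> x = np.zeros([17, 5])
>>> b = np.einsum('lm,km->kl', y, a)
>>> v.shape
(5, 3)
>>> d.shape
(37, 23)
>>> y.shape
(5, 23)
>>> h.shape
(37, 3, 17)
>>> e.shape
(5, 17)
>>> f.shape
(5, 37)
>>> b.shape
(17, 5)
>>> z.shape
()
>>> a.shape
(17, 23)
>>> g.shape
(5, 5)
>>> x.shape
(17, 5)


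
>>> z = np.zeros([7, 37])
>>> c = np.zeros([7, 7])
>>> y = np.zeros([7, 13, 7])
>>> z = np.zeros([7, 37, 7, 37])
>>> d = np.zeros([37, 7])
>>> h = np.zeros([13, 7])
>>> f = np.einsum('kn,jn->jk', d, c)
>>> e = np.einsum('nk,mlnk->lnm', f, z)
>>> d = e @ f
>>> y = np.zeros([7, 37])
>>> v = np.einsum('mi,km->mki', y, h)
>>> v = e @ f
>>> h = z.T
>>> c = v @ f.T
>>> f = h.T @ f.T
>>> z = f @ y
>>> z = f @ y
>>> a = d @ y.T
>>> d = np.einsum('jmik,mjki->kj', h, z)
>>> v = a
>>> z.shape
(7, 37, 7, 37)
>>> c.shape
(37, 7, 7)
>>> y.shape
(7, 37)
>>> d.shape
(7, 37)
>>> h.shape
(37, 7, 37, 7)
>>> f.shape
(7, 37, 7, 7)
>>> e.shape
(37, 7, 7)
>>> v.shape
(37, 7, 7)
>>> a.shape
(37, 7, 7)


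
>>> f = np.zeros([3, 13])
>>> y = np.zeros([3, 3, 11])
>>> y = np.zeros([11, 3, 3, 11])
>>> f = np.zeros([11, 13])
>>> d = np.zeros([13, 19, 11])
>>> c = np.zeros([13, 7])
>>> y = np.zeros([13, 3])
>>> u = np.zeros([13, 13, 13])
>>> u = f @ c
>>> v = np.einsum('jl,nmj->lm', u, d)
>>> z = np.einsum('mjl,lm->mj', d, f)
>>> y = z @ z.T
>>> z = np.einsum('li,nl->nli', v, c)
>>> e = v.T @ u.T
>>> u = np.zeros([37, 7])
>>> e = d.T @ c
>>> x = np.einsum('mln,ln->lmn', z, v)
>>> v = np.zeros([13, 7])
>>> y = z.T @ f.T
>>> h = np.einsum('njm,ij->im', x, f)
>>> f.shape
(11, 13)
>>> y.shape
(19, 7, 11)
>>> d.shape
(13, 19, 11)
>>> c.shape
(13, 7)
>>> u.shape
(37, 7)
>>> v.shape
(13, 7)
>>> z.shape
(13, 7, 19)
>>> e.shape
(11, 19, 7)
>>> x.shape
(7, 13, 19)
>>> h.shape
(11, 19)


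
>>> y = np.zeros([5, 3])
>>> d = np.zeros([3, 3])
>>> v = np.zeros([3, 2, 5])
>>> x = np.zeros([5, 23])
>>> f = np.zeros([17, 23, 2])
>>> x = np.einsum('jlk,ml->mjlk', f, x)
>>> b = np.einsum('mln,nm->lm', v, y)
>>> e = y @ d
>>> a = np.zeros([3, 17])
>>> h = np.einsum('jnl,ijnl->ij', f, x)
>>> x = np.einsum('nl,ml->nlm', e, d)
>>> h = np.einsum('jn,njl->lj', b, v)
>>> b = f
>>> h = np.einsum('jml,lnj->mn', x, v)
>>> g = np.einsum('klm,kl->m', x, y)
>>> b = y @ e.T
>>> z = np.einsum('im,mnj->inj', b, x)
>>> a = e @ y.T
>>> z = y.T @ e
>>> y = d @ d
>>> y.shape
(3, 3)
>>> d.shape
(3, 3)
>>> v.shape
(3, 2, 5)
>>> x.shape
(5, 3, 3)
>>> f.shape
(17, 23, 2)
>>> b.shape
(5, 5)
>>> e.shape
(5, 3)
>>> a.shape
(5, 5)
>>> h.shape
(3, 2)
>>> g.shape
(3,)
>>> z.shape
(3, 3)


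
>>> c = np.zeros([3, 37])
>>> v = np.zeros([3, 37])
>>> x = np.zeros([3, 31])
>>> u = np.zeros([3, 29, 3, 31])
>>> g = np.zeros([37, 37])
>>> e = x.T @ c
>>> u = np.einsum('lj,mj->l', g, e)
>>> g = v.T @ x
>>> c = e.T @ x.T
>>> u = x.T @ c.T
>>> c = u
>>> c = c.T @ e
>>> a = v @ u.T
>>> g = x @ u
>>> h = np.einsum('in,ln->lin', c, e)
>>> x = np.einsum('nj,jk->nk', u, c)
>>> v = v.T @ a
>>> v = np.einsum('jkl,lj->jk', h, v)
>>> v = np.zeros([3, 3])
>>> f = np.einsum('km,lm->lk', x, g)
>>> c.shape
(37, 37)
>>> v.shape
(3, 3)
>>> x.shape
(31, 37)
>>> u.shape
(31, 37)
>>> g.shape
(3, 37)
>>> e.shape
(31, 37)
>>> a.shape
(3, 31)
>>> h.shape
(31, 37, 37)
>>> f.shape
(3, 31)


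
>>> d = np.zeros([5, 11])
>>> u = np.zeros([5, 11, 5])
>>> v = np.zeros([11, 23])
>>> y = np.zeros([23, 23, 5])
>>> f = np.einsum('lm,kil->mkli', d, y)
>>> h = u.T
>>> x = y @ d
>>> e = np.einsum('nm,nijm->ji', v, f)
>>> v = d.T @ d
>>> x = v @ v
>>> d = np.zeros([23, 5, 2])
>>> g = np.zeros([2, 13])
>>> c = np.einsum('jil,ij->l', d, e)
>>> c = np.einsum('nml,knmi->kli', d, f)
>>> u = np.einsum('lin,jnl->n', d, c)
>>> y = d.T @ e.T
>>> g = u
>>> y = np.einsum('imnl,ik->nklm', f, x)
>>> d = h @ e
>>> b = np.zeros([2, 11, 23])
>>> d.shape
(5, 11, 23)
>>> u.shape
(2,)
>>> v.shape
(11, 11)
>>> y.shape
(5, 11, 23, 23)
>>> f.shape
(11, 23, 5, 23)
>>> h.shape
(5, 11, 5)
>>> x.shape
(11, 11)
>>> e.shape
(5, 23)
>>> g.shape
(2,)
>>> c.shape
(11, 2, 23)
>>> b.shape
(2, 11, 23)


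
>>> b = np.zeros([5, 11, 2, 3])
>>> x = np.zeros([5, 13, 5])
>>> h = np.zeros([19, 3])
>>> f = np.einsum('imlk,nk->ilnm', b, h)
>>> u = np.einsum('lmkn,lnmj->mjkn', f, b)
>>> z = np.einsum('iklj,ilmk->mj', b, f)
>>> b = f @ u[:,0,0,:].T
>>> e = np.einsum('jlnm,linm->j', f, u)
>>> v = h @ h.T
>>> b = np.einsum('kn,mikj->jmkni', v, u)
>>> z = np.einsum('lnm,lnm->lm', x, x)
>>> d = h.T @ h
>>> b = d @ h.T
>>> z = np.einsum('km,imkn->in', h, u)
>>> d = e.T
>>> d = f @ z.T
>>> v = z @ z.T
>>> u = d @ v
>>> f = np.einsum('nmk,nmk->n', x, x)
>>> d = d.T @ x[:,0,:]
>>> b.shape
(3, 19)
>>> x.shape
(5, 13, 5)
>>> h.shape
(19, 3)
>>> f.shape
(5,)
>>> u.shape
(5, 2, 19, 2)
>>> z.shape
(2, 11)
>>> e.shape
(5,)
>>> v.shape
(2, 2)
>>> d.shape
(2, 19, 2, 5)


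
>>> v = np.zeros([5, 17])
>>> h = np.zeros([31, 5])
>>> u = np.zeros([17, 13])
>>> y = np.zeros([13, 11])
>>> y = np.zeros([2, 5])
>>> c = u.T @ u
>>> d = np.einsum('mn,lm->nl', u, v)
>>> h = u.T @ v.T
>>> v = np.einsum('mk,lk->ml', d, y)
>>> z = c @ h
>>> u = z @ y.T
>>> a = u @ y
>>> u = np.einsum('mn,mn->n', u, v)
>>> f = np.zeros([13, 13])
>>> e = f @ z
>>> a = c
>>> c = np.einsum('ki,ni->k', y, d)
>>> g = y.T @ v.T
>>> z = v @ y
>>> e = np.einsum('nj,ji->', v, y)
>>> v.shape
(13, 2)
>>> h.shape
(13, 5)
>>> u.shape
(2,)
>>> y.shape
(2, 5)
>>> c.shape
(2,)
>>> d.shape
(13, 5)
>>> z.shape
(13, 5)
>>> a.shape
(13, 13)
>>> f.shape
(13, 13)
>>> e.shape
()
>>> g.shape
(5, 13)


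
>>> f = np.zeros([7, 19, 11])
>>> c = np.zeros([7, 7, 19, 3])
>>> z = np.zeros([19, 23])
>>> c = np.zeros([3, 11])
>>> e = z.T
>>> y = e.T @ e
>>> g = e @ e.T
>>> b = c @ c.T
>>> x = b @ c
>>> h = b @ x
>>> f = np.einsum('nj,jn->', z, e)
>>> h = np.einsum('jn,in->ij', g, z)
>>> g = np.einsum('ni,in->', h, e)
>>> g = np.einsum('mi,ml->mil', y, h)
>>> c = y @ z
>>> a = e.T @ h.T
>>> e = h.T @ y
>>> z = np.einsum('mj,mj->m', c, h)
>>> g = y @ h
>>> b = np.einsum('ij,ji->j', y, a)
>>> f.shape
()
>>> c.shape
(19, 23)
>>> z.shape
(19,)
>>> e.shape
(23, 19)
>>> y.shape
(19, 19)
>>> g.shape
(19, 23)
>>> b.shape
(19,)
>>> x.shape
(3, 11)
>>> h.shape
(19, 23)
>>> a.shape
(19, 19)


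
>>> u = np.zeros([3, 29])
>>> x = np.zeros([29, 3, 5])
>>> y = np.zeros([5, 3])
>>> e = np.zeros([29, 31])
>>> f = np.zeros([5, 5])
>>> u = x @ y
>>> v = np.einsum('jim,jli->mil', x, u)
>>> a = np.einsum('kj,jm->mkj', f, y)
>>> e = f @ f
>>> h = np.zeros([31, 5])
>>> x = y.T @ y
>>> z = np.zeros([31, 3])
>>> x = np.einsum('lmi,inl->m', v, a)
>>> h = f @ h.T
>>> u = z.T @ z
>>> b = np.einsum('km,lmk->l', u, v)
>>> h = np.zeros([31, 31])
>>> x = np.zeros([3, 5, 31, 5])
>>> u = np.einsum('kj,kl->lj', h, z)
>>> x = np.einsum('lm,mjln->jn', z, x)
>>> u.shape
(3, 31)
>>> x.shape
(5, 5)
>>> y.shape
(5, 3)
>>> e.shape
(5, 5)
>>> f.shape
(5, 5)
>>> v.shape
(5, 3, 3)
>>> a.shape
(3, 5, 5)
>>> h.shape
(31, 31)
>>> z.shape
(31, 3)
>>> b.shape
(5,)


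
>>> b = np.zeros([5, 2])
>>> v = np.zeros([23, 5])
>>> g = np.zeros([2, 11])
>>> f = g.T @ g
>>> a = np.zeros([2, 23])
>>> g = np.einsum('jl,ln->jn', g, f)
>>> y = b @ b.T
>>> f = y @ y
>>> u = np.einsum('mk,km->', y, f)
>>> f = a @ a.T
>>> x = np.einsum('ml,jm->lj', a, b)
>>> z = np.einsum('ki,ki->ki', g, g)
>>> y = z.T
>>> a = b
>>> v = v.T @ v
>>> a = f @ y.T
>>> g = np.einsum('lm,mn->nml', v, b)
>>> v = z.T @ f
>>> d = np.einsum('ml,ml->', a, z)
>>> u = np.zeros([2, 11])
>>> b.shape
(5, 2)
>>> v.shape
(11, 2)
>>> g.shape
(2, 5, 5)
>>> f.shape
(2, 2)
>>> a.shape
(2, 11)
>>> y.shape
(11, 2)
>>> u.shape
(2, 11)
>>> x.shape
(23, 5)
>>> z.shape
(2, 11)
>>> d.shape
()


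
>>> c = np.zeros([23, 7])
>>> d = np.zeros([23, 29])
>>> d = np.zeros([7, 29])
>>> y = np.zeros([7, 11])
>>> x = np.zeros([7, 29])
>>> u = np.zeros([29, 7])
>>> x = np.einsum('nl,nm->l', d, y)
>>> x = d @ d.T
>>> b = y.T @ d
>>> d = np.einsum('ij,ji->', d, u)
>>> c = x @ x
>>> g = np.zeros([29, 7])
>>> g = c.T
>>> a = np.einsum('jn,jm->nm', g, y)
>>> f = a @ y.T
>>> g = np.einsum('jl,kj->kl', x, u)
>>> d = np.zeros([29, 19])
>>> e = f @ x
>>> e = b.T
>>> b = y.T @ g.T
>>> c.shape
(7, 7)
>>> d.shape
(29, 19)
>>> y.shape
(7, 11)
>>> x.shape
(7, 7)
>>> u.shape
(29, 7)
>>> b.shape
(11, 29)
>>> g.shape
(29, 7)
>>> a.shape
(7, 11)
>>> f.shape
(7, 7)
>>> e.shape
(29, 11)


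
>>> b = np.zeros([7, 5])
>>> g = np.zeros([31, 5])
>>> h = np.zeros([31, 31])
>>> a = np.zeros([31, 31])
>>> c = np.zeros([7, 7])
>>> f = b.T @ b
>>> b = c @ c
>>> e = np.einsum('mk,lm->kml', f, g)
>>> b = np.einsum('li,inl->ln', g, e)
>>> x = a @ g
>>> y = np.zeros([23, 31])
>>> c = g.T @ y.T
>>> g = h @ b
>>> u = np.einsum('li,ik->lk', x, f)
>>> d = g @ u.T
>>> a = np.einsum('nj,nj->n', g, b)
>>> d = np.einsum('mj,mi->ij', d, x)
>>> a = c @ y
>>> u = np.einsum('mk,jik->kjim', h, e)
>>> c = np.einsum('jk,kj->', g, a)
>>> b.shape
(31, 5)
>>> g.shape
(31, 5)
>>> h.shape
(31, 31)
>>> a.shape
(5, 31)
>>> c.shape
()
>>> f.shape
(5, 5)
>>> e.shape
(5, 5, 31)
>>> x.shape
(31, 5)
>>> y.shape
(23, 31)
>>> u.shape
(31, 5, 5, 31)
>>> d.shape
(5, 31)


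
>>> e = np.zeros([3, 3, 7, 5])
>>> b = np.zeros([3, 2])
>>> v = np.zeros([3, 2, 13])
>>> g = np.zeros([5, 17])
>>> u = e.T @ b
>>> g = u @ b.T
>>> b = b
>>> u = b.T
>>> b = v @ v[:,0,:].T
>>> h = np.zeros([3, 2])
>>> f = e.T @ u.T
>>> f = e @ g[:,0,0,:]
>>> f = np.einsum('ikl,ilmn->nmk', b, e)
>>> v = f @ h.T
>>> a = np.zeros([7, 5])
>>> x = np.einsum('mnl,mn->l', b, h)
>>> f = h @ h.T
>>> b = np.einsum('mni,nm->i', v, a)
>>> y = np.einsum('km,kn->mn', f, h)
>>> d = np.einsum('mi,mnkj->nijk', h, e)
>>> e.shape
(3, 3, 7, 5)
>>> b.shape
(3,)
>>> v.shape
(5, 7, 3)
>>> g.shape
(5, 7, 3, 3)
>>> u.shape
(2, 3)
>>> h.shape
(3, 2)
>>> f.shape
(3, 3)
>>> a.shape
(7, 5)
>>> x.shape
(3,)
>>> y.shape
(3, 2)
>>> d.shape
(3, 2, 5, 7)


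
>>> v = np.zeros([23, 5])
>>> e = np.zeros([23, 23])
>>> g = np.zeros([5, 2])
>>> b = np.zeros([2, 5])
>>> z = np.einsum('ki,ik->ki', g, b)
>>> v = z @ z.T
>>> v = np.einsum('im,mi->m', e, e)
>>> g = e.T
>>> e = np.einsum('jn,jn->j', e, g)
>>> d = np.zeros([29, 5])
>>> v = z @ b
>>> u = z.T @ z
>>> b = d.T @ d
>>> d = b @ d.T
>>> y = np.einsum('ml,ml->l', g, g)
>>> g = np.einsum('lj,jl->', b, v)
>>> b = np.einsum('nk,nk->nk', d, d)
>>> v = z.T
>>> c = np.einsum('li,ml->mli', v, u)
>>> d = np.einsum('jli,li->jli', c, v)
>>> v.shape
(2, 5)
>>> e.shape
(23,)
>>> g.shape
()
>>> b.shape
(5, 29)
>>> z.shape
(5, 2)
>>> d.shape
(2, 2, 5)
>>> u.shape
(2, 2)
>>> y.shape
(23,)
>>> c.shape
(2, 2, 5)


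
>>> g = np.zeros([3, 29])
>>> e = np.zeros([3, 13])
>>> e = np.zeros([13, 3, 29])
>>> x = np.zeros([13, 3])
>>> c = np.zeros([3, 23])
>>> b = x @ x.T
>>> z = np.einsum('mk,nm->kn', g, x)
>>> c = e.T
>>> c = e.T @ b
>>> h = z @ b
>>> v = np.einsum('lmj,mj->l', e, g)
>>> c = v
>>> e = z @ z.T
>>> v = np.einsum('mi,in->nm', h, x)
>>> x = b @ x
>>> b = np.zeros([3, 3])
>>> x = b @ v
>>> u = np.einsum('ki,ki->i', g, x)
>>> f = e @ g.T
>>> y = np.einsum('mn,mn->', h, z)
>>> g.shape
(3, 29)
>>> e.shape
(29, 29)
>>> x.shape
(3, 29)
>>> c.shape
(13,)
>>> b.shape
(3, 3)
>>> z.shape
(29, 13)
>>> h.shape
(29, 13)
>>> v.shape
(3, 29)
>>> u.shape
(29,)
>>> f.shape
(29, 3)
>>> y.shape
()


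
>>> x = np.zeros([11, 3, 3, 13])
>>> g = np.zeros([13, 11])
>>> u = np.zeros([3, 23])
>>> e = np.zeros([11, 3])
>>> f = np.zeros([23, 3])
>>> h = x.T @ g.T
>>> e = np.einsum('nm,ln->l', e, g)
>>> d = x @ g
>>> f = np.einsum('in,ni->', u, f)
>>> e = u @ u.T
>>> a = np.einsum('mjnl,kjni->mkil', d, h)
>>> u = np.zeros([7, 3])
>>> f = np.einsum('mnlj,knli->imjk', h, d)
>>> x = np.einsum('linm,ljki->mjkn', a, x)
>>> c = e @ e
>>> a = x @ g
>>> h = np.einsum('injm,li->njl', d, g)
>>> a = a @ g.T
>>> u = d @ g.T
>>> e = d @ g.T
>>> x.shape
(11, 3, 3, 13)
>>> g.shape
(13, 11)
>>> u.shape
(11, 3, 3, 13)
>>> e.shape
(11, 3, 3, 13)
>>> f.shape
(11, 13, 13, 11)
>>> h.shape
(3, 3, 13)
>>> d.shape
(11, 3, 3, 11)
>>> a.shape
(11, 3, 3, 13)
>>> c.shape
(3, 3)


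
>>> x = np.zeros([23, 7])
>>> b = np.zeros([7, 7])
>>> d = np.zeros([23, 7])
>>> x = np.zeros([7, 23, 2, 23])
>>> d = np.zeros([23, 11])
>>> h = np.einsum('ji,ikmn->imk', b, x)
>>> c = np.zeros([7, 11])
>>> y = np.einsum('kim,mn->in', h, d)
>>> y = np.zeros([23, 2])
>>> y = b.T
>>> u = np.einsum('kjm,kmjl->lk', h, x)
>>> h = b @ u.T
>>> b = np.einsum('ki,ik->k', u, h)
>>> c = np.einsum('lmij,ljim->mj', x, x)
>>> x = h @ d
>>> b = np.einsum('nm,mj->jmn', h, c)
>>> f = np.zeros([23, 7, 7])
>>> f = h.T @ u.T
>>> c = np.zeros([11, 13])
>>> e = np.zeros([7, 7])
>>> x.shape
(7, 11)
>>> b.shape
(23, 23, 7)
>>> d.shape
(23, 11)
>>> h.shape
(7, 23)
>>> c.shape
(11, 13)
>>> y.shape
(7, 7)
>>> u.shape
(23, 7)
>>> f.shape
(23, 23)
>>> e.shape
(7, 7)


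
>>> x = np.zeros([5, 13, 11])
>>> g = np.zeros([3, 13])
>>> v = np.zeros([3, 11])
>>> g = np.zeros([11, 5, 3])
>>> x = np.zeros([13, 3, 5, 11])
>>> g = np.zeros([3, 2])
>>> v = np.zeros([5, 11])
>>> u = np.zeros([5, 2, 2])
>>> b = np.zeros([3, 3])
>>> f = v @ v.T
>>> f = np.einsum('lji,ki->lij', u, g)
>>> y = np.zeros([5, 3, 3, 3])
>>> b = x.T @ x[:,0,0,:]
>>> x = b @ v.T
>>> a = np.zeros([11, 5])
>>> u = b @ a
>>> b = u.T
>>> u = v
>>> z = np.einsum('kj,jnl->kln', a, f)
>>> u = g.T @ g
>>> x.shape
(11, 5, 3, 5)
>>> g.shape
(3, 2)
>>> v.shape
(5, 11)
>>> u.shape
(2, 2)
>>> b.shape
(5, 3, 5, 11)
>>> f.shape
(5, 2, 2)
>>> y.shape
(5, 3, 3, 3)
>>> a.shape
(11, 5)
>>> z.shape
(11, 2, 2)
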